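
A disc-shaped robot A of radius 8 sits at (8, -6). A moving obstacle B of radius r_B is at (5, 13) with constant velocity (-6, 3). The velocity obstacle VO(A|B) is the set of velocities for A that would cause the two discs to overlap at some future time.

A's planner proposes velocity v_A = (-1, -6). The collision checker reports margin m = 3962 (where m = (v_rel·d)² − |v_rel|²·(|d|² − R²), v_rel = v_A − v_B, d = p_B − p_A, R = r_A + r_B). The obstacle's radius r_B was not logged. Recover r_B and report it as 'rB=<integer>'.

m = 3962
d = (-3, 19);  v_rel = (5, -9),  |v_rel|² = 106
v_rel×d = (5)·(19) − (-9)·(-3) = 68
since m = R²·106 − 68²:  R² = (4624 + 3962) / 106 = 81
R = √81 = 9  ⇒  r_B = 9 − 8 = 1

rB=1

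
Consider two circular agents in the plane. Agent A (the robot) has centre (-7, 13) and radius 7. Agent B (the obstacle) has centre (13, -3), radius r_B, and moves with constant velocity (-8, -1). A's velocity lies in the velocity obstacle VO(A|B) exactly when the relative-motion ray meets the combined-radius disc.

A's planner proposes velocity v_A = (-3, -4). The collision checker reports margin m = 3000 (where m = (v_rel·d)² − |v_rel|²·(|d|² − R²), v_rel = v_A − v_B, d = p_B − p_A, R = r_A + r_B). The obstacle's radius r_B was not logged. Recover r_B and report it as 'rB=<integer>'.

m = 3000
d = (20, -16);  v_rel = (5, -3),  |v_rel|² = 34
v_rel×d = (5)·(-16) − (-3)·(20) = -20
since m = R²·34 − (-20)²:  R² = (400 + 3000) / 34 = 100
R = √100 = 10  ⇒  r_B = 10 − 7 = 3

rB=3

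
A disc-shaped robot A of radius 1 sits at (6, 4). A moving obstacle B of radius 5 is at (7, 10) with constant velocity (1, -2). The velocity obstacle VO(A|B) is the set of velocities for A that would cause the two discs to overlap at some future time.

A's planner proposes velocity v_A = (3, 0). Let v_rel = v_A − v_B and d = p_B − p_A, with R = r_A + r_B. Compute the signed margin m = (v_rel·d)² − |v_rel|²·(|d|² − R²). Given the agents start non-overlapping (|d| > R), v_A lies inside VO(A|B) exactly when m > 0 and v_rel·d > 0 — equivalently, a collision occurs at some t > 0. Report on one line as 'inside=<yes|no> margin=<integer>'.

d = (1, 6),  |d|² = 37;  R = 1+5 = 6,  c = 37−6² = 1
v_rel = (2, 2),  |v_rel|² = 8;  v_rel·d = (2)·(1) + (2)·(6) = 14
8·t² − 28·t + 1 = 0  ⇒  m = 14² − 8·1 = 188
m = 188 > 0,  v_rel·d = 14 > 0  ⇒  inside

inside=yes margin=188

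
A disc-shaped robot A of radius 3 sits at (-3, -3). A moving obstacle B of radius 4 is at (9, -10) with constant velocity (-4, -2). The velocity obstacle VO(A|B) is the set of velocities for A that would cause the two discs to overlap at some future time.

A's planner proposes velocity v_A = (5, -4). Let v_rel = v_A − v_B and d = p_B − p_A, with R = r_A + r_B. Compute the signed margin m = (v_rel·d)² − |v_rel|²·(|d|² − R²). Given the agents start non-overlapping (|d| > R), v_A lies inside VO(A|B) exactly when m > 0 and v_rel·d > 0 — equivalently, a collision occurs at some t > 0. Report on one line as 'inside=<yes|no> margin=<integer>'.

d = (12, -7),  |d|² = 193;  R = 3+4 = 7,  c = 193−7² = 144
v_rel = (9, -2),  |v_rel|² = 85;  v_rel·d = (9)·(12) + (-2)·(-7) = 122
85·t² − 244·t + 144 = 0  ⇒  m = 122² − 85·144 = 2644
m = 2644 > 0,  v_rel·d = 122 > 0  ⇒  inside

inside=yes margin=2644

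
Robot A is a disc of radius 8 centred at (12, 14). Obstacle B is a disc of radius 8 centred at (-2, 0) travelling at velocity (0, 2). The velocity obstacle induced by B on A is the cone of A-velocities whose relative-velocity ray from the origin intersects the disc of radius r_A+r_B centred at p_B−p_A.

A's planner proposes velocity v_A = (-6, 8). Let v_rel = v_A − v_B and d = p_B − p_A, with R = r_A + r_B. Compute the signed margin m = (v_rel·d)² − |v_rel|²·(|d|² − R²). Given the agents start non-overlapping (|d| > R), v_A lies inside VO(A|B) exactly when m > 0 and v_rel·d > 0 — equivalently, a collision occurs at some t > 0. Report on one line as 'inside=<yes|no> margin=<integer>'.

d = (-14, -14),  |d|² = 392;  R = 8+8 = 16,  c = 392−16² = 136
v_rel = (-6, 6),  |v_rel|² = 72;  v_rel·d = (-6)·(-14) + (6)·(-14) = 0
72·t² − 0·t + 136 = 0  ⇒  m = 0² − 72·136 = -9792
m = -9792 < 0,  v_rel·d = 0 = 0  ⇒  outside

inside=no margin=-9792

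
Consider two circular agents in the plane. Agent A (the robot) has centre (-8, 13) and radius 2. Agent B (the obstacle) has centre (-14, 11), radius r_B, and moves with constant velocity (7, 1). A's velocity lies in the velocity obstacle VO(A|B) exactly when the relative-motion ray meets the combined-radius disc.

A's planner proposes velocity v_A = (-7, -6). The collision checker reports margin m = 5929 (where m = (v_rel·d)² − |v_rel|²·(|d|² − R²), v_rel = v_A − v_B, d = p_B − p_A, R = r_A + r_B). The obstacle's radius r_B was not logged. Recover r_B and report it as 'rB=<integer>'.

m = 5929
d = (-6, -2);  v_rel = (-14, -7),  |v_rel|² = 245
v_rel×d = (-14)·(-2) − (-7)·(-6) = -14
since m = R²·245 − (-14)²:  R² = (196 + 5929) / 245 = 25
R = √25 = 5  ⇒  r_B = 5 − 2 = 3

rB=3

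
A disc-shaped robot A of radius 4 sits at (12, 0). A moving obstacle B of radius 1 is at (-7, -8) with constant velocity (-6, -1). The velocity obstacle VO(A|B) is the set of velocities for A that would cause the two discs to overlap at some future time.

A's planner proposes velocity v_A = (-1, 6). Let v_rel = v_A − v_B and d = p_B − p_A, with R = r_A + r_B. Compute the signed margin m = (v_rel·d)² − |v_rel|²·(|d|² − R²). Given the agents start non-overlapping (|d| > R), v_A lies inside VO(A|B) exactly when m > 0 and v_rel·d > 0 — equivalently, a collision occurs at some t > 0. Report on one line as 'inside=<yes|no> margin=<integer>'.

d = (-19, -8),  |d|² = 425;  R = 4+1 = 5,  c = 425−5² = 400
v_rel = (5, 7),  |v_rel|² = 74;  v_rel·d = (5)·(-19) + (7)·(-8) = -151
74·t² + 302·t + 400 = 0  ⇒  m = (-151)² − 74·400 = -6799
m = -6799 < 0,  v_rel·d = -151 < 0  ⇒  outside

inside=no margin=-6799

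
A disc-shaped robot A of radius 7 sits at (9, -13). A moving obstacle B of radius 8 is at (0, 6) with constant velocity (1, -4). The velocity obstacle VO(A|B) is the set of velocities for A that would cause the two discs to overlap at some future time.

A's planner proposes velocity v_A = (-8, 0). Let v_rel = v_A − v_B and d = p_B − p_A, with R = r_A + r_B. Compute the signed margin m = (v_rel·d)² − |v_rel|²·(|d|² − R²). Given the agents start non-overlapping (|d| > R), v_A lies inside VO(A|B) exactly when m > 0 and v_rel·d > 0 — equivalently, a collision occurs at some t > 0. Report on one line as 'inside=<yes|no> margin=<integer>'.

d = (-9, 19),  |d|² = 442;  R = 7+8 = 15,  c = 442−15² = 217
v_rel = (-9, 4),  |v_rel|² = 97;  v_rel·d = (-9)·(-9) + (4)·(19) = 157
97·t² − 314·t + 217 = 0  ⇒  m = 157² − 97·217 = 3600
m = 3600 > 0,  v_rel·d = 157 > 0  ⇒  inside

inside=yes margin=3600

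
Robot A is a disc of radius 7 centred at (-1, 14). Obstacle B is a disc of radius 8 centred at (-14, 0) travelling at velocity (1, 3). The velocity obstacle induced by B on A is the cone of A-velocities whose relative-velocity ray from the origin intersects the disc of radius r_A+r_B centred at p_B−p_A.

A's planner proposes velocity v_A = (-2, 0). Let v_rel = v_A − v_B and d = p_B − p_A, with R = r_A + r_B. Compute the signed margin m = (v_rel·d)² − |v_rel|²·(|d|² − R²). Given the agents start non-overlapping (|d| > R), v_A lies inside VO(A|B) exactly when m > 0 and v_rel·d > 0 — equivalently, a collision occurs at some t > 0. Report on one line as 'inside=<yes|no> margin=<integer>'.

d = (-13, -14),  |d|² = 365;  R = 7+8 = 15,  c = 365−15² = 140
v_rel = (-3, -3),  |v_rel|² = 18;  v_rel·d = (-3)·(-13) + (-3)·(-14) = 81
18·t² − 162·t + 140 = 0  ⇒  m = 81² − 18·140 = 4041
m = 4041 > 0,  v_rel·d = 81 > 0  ⇒  inside

inside=yes margin=4041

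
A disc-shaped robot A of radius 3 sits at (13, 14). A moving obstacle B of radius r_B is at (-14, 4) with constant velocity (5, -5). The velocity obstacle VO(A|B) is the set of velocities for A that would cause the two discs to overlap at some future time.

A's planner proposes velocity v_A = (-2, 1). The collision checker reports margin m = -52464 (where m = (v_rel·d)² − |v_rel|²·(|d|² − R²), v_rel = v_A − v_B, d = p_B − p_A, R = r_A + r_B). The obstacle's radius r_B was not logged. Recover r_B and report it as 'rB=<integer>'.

m = -52464
d = (-27, -10);  v_rel = (-7, 6),  |v_rel|² = 85
v_rel×d = (-7)·(-10) − (6)·(-27) = 232
since m = R²·85 − 232²:  R² = (53824 + -52464) / 85 = 16
R = √16 = 4  ⇒  r_B = 4 − 3 = 1

rB=1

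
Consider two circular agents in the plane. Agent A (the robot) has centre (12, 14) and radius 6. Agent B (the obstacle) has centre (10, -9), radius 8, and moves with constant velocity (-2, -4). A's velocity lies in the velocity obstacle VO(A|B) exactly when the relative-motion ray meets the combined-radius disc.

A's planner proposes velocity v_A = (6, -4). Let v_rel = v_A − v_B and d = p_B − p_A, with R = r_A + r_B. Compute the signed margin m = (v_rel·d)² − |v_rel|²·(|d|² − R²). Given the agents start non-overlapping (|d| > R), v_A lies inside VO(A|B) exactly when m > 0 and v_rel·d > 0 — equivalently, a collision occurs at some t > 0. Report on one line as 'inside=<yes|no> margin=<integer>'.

d = (-2, -23),  |d|² = 533;  R = 6+8 = 14,  c = 533−14² = 337
v_rel = (8, 0),  |v_rel|² = 64;  v_rel·d = (8)·(-2) + (0)·(-23) = -16
64·t² + 32·t + 337 = 0  ⇒  m = (-16)² − 64·337 = -21312
m = -21312 < 0,  v_rel·d = -16 < 0  ⇒  outside

inside=no margin=-21312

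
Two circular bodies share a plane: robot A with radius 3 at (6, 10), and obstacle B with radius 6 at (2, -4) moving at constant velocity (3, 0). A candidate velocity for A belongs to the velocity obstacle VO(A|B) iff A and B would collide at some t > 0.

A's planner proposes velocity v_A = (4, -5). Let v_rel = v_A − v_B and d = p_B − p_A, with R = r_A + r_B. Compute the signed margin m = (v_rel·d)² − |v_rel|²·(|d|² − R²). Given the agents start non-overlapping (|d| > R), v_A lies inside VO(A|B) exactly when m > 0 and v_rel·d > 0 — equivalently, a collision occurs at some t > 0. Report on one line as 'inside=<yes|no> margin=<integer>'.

d = (-4, -14),  |d|² = 212;  R = 3+6 = 9,  c = 212−9² = 131
v_rel = (1, -5),  |v_rel|² = 26;  v_rel·d = (1)·(-4) + (-5)·(-14) = 66
26·t² − 132·t + 131 = 0  ⇒  m = 66² − 26·131 = 950
m = 950 > 0,  v_rel·d = 66 > 0  ⇒  inside

inside=yes margin=950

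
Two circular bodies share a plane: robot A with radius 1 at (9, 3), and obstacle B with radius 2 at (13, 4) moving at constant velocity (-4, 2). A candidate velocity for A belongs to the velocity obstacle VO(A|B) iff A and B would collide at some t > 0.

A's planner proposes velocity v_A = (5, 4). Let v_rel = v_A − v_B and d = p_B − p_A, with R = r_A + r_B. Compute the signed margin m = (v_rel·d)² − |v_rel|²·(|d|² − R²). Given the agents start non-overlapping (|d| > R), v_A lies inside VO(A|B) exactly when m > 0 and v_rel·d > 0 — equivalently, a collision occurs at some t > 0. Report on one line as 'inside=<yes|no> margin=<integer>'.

d = (4, 1),  |d|² = 17;  R = 1+2 = 3,  c = 17−3² = 8
v_rel = (9, 2),  |v_rel|² = 85;  v_rel·d = (9)·(4) + (2)·(1) = 38
85·t² − 76·t + 8 = 0  ⇒  m = 38² − 85·8 = 764
m = 764 > 0,  v_rel·d = 38 > 0  ⇒  inside

inside=yes margin=764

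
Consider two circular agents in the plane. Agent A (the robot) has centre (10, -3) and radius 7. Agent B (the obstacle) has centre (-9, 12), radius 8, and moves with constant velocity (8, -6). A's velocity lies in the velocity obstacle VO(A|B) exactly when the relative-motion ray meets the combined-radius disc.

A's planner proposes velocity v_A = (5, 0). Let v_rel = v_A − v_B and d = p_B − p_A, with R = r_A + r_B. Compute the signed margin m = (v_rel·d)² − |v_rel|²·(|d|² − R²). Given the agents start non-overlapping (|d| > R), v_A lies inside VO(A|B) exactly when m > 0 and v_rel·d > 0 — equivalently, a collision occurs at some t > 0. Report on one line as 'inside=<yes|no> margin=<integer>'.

d = (-19, 15),  |d|² = 586;  R = 7+8 = 15,  c = 586−15² = 361
v_rel = (-3, 6),  |v_rel|² = 45;  v_rel·d = (-3)·(-19) + (6)·(15) = 147
45·t² − 294·t + 361 = 0  ⇒  m = 147² − 45·361 = 5364
m = 5364 > 0,  v_rel·d = 147 > 0  ⇒  inside

inside=yes margin=5364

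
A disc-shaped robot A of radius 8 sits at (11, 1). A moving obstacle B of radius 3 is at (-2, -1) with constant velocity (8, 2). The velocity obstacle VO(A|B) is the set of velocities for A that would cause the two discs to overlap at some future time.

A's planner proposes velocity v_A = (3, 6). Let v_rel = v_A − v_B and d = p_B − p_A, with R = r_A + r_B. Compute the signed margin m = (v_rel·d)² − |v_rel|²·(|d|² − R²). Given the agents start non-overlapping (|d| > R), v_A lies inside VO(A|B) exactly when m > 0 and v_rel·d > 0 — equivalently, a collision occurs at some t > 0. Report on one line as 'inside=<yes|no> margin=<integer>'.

d = (-13, -2),  |d|² = 173;  R = 8+3 = 11,  c = 173−11² = 52
v_rel = (-5, 4),  |v_rel|² = 41;  v_rel·d = (-5)·(-13) + (4)·(-2) = 57
41·t² − 114·t + 52 = 0  ⇒  m = 57² − 41·52 = 1117
m = 1117 > 0,  v_rel·d = 57 > 0  ⇒  inside

inside=yes margin=1117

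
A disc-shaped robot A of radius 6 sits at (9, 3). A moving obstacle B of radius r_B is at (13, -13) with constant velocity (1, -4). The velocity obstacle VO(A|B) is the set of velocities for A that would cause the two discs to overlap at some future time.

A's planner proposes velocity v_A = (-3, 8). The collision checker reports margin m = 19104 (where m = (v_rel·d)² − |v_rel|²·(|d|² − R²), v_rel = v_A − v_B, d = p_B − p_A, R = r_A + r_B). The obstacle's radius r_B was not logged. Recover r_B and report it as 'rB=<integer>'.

m = 19104
d = (4, -16);  v_rel = (-4, 12),  |v_rel|² = 160
v_rel×d = (-4)·(-16) − (12)·(4) = 16
since m = R²·160 − 16²:  R² = (256 + 19104) / 160 = 121
R = √121 = 11  ⇒  r_B = 11 − 6 = 5

rB=5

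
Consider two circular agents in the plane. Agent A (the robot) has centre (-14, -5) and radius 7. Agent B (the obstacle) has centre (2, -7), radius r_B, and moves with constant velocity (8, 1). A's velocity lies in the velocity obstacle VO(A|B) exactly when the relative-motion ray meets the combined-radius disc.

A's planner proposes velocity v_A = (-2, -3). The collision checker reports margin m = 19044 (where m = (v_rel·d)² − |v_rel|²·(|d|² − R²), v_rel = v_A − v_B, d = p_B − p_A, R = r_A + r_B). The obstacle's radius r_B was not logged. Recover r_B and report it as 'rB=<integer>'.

m = 19044
d = (16, -2);  v_rel = (-10, -4),  |v_rel|² = 116
v_rel×d = (-10)·(-2) − (-4)·(16) = 84
since m = R²·116 − 84²:  R² = (7056 + 19044) / 116 = 225
R = √225 = 15  ⇒  r_B = 15 − 7 = 8

rB=8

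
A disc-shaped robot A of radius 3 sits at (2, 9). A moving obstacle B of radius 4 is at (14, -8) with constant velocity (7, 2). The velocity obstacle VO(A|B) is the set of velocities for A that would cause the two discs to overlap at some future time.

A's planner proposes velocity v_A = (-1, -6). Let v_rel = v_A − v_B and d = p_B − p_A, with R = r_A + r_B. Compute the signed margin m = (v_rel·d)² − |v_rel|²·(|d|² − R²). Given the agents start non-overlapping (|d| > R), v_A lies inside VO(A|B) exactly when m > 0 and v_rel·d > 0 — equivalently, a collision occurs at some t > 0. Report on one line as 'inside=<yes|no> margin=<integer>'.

d = (12, -17),  |d|² = 433;  R = 3+4 = 7,  c = 433−7² = 384
v_rel = (-8, -8),  |v_rel|² = 128;  v_rel·d = (-8)·(12) + (-8)·(-17) = 40
128·t² − 80·t + 384 = 0  ⇒  m = 40² − 128·384 = -47552
m = -47552 < 0,  v_rel·d = 40 > 0  ⇒  outside

inside=no margin=-47552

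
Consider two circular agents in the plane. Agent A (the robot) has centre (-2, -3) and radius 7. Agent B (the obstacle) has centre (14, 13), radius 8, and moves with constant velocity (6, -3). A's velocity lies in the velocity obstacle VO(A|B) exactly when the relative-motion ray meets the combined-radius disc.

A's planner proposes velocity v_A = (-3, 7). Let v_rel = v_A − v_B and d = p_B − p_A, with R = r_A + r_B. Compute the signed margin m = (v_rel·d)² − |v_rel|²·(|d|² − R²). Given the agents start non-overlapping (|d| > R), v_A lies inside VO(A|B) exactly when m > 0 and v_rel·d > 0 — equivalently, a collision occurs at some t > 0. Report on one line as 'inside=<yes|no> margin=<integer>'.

d = (16, 16),  |d|² = 512;  R = 7+8 = 15,  c = 512−15² = 287
v_rel = (-9, 10),  |v_rel|² = 181;  v_rel·d = (-9)·(16) + (10)·(16) = 16
181·t² − 32·t + 287 = 0  ⇒  m = 16² − 181·287 = -51691
m = -51691 < 0,  v_rel·d = 16 > 0  ⇒  outside

inside=no margin=-51691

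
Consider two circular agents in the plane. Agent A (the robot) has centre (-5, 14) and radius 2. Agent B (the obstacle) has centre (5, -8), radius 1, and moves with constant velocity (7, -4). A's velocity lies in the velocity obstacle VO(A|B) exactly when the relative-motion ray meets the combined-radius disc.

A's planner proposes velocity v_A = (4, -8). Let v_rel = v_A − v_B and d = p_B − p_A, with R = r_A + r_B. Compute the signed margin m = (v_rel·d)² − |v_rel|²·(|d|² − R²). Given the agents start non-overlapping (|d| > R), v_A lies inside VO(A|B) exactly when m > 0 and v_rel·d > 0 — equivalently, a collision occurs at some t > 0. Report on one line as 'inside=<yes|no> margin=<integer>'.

d = (10, -22),  |d|² = 584;  R = 2+1 = 3,  c = 584−3² = 575
v_rel = (-3, -4),  |v_rel|² = 25;  v_rel·d = (-3)·(10) + (-4)·(-22) = 58
25·t² − 116·t + 575 = 0  ⇒  m = 58² − 25·575 = -11011
m = -11011 < 0,  v_rel·d = 58 > 0  ⇒  outside

inside=no margin=-11011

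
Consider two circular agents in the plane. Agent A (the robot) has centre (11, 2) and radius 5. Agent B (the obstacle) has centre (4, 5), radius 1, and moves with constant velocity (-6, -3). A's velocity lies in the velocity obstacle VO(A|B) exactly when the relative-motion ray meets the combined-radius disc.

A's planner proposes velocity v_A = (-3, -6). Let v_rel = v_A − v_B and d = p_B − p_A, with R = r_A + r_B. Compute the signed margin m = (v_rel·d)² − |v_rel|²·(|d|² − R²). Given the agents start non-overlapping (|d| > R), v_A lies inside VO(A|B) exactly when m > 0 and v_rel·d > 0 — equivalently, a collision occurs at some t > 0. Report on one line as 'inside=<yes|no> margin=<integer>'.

d = (-7, 3),  |d|² = 58;  R = 5+1 = 6,  c = 58−6² = 22
v_rel = (3, -3),  |v_rel|² = 18;  v_rel·d = (3)·(-7) + (-3)·(3) = -30
18·t² + 60·t + 22 = 0  ⇒  m = (-30)² − 18·22 = 504
m = 504 > 0,  v_rel·d = -30 < 0  ⇒  outside

inside=no margin=504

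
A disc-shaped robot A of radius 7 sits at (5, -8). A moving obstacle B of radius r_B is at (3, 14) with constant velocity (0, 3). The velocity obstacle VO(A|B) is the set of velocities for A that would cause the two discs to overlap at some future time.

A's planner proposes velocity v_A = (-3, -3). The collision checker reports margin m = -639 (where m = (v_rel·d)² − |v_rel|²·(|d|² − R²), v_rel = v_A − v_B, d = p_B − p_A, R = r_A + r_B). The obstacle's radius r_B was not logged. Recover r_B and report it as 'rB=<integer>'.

m = -639
d = (-2, 22);  v_rel = (-3, -6),  |v_rel|² = 45
v_rel×d = (-3)·(22) − (-6)·(-2) = -78
since m = R²·45 − (-78)²:  R² = (6084 + -639) / 45 = 121
R = √121 = 11  ⇒  r_B = 11 − 7 = 4

rB=4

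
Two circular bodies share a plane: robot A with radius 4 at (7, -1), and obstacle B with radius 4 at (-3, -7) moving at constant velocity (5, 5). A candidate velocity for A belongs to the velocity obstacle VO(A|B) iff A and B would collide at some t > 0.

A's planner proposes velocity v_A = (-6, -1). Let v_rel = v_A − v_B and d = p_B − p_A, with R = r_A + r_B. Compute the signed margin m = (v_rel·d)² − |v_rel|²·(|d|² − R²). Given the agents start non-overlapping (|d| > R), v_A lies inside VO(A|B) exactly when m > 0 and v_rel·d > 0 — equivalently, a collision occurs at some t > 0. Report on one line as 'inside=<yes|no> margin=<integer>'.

d = (-10, -6),  |d|² = 136;  R = 4+4 = 8,  c = 136−8² = 72
v_rel = (-11, -6),  |v_rel|² = 157;  v_rel·d = (-11)·(-10) + (-6)·(-6) = 146
157·t² − 292·t + 72 = 0  ⇒  m = 146² − 157·72 = 10012
m = 10012 > 0,  v_rel·d = 146 > 0  ⇒  inside

inside=yes margin=10012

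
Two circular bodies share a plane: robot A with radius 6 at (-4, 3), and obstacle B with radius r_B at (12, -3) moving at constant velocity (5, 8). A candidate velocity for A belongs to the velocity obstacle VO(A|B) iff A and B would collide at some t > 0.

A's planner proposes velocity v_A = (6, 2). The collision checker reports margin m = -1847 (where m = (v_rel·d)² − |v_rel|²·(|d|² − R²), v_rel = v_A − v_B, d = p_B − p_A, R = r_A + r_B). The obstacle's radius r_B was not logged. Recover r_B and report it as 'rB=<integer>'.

m = -1847
d = (16, -6);  v_rel = (1, -6),  |v_rel|² = 37
v_rel×d = (1)·(-6) − (-6)·(16) = 90
since m = R²·37 − 90²:  R² = (8100 + -1847) / 37 = 169
R = √169 = 13  ⇒  r_B = 13 − 6 = 7

rB=7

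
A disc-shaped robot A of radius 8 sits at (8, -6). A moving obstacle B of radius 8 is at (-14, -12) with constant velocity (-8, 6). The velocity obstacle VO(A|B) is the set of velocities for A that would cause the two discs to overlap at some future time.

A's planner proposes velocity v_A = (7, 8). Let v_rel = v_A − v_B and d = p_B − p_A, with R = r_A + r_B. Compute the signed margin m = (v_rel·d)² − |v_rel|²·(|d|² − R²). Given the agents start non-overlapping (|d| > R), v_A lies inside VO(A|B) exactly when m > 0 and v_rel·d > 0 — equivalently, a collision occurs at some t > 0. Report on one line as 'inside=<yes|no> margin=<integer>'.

d = (-22, -6),  |d|² = 520;  R = 8+8 = 16,  c = 520−16² = 264
v_rel = (15, 2),  |v_rel|² = 229;  v_rel·d = (15)·(-22) + (2)·(-6) = -342
229·t² + 684·t + 264 = 0  ⇒  m = (-342)² − 229·264 = 56508
m = 56508 > 0,  v_rel·d = -342 < 0  ⇒  outside

inside=no margin=56508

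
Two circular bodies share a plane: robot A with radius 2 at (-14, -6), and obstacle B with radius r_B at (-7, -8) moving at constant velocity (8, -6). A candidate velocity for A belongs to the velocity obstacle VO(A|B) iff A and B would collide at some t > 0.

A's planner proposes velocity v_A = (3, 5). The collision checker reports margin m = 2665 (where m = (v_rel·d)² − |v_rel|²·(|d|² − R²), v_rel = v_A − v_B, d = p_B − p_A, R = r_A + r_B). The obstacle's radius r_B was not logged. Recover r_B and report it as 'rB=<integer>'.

m = 2665
d = (7, -2);  v_rel = (-5, 11),  |v_rel|² = 146
v_rel×d = (-5)·(-2) − (11)·(7) = -67
since m = R²·146 − (-67)²:  R² = (4489 + 2665) / 146 = 49
R = √49 = 7  ⇒  r_B = 7 − 2 = 5

rB=5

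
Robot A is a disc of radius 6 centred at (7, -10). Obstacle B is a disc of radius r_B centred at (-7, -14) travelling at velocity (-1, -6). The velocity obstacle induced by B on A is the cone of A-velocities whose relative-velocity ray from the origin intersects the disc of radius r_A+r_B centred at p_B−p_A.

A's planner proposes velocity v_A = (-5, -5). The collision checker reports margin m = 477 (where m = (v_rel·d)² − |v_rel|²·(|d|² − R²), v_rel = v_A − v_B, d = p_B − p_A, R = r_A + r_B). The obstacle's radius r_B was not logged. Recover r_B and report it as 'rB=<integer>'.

m = 477
d = (-14, -4);  v_rel = (-4, 1),  |v_rel|² = 17
v_rel×d = (-4)·(-4) − (1)·(-14) = 30
since m = R²·17 − 30²:  R² = (900 + 477) / 17 = 81
R = √81 = 9  ⇒  r_B = 9 − 6 = 3

rB=3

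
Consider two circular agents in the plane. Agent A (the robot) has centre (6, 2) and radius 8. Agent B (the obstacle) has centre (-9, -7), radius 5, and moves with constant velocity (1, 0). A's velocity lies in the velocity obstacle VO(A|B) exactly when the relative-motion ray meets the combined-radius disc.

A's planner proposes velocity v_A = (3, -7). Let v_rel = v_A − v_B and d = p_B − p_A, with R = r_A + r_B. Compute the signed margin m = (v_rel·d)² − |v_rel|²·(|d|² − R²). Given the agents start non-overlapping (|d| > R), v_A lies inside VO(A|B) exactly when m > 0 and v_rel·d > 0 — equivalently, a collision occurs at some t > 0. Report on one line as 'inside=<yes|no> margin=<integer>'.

d = (-15, -9),  |d|² = 306;  R = 8+5 = 13,  c = 306−13² = 137
v_rel = (2, -7),  |v_rel|² = 53;  v_rel·d = (2)·(-15) + (-7)·(-9) = 33
53·t² − 66·t + 137 = 0  ⇒  m = 33² − 53·137 = -6172
m = -6172 < 0,  v_rel·d = 33 > 0  ⇒  outside

inside=no margin=-6172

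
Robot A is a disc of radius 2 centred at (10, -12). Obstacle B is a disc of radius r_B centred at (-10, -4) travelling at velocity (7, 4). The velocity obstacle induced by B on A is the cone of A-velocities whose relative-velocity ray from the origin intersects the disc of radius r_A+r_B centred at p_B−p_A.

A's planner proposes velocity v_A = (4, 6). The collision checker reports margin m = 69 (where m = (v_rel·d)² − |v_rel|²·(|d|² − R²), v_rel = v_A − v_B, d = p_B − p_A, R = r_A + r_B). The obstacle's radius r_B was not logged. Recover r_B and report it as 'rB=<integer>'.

m = 69
d = (-20, 8);  v_rel = (-3, 2),  |v_rel|² = 13
v_rel×d = (-3)·(8) − (2)·(-20) = 16
since m = R²·13 − 16²:  R² = (256 + 69) / 13 = 25
R = √25 = 5  ⇒  r_B = 5 − 2 = 3

rB=3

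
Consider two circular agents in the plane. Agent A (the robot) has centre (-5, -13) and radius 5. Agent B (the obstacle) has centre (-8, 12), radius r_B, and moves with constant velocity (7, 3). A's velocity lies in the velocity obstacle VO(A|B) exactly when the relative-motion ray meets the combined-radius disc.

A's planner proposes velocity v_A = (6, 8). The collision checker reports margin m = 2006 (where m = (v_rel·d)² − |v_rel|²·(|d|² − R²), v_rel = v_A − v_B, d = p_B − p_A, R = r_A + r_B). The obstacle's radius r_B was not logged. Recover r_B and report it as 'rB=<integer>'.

m = 2006
d = (-3, 25);  v_rel = (-1, 5),  |v_rel|² = 26
v_rel×d = (-1)·(25) − (5)·(-3) = -10
since m = R²·26 − (-10)²:  R² = (100 + 2006) / 26 = 81
R = √81 = 9  ⇒  r_B = 9 − 5 = 4

rB=4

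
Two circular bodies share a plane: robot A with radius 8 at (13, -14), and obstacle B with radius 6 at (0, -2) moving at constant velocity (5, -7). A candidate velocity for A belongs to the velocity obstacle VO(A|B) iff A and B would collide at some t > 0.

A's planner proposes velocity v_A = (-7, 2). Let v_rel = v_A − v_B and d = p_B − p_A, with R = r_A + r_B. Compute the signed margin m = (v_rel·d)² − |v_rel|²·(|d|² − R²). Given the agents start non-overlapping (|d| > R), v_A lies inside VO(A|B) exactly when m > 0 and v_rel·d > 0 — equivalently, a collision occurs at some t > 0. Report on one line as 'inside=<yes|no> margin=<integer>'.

d = (-13, 12),  |d|² = 313;  R = 8+6 = 14,  c = 313−14² = 117
v_rel = (-12, 9),  |v_rel|² = 225;  v_rel·d = (-12)·(-13) + (9)·(12) = 264
225·t² − 528·t + 117 = 0  ⇒  m = 264² − 225·117 = 43371
m = 43371 > 0,  v_rel·d = 264 > 0  ⇒  inside

inside=yes margin=43371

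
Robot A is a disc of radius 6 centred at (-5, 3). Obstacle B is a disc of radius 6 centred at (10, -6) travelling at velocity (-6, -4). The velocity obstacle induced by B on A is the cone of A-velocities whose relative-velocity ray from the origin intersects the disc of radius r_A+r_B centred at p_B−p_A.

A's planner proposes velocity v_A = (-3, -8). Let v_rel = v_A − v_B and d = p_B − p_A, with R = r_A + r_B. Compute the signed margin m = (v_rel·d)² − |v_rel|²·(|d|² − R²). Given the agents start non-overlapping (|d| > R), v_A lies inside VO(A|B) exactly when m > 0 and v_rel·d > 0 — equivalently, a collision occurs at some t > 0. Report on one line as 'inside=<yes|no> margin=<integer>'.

d = (15, -9),  |d|² = 306;  R = 6+6 = 12,  c = 306−12² = 162
v_rel = (3, -4),  |v_rel|² = 25;  v_rel·d = (3)·(15) + (-4)·(-9) = 81
25·t² − 162·t + 162 = 0  ⇒  m = 81² − 25·162 = 2511
m = 2511 > 0,  v_rel·d = 81 > 0  ⇒  inside

inside=yes margin=2511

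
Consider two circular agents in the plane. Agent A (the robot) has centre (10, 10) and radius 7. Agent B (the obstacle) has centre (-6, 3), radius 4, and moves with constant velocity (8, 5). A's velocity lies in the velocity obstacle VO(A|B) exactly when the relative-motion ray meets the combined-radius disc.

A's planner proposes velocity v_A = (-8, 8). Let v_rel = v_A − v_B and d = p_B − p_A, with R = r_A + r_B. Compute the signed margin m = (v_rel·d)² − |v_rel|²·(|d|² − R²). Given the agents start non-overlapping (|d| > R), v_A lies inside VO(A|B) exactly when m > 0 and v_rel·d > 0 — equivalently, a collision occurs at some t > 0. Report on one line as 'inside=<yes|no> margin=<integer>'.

d = (-16, -7),  |d|² = 305;  R = 7+4 = 11,  c = 305−11² = 184
v_rel = (-16, 3),  |v_rel|² = 265;  v_rel·d = (-16)·(-16) + (3)·(-7) = 235
265·t² − 470·t + 184 = 0  ⇒  m = 235² − 265·184 = 6465
m = 6465 > 0,  v_rel·d = 235 > 0  ⇒  inside

inside=yes margin=6465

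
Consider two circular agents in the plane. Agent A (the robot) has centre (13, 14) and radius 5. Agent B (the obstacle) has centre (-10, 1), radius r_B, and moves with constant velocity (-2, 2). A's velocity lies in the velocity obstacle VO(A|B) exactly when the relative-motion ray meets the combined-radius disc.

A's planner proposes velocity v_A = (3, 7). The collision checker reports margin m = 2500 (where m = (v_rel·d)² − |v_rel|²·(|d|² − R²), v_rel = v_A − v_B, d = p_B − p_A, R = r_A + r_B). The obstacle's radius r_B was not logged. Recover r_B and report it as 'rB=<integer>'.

m = 2500
d = (-23, -13);  v_rel = (5, 5),  |v_rel|² = 50
v_rel×d = (5)·(-13) − (5)·(-23) = 50
since m = R²·50 − 50²:  R² = (2500 + 2500) / 50 = 100
R = √100 = 10  ⇒  r_B = 10 − 5 = 5

rB=5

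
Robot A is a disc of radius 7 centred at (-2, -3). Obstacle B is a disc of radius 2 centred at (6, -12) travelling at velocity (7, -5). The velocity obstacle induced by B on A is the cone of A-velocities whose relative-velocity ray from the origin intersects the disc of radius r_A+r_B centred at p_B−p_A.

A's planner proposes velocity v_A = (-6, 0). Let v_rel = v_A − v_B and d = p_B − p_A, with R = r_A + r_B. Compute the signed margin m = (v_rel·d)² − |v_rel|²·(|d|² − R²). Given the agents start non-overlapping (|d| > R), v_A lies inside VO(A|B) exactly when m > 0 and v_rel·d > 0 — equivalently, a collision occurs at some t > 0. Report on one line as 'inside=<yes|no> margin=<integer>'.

d = (8, -9),  |d|² = 145;  R = 7+2 = 9,  c = 145−9² = 64
v_rel = (-13, 5),  |v_rel|² = 194;  v_rel·d = (-13)·(8) + (5)·(-9) = -149
194·t² + 298·t + 64 = 0  ⇒  m = (-149)² − 194·64 = 9785
m = 9785 > 0,  v_rel·d = -149 < 0  ⇒  outside

inside=no margin=9785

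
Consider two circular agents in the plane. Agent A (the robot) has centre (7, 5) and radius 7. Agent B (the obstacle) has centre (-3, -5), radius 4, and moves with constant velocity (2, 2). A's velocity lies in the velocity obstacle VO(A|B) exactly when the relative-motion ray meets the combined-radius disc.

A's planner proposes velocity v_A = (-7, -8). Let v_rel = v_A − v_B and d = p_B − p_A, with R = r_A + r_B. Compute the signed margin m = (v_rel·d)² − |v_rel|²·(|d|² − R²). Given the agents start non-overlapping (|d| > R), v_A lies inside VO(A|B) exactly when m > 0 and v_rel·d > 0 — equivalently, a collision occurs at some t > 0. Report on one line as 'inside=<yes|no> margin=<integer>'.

d = (-10, -10),  |d|² = 200;  R = 7+4 = 11,  c = 200−11² = 79
v_rel = (-9, -10),  |v_rel|² = 181;  v_rel·d = (-9)·(-10) + (-10)·(-10) = 190
181·t² − 380·t + 79 = 0  ⇒  m = 190² − 181·79 = 21801
m = 21801 > 0,  v_rel·d = 190 > 0  ⇒  inside

inside=yes margin=21801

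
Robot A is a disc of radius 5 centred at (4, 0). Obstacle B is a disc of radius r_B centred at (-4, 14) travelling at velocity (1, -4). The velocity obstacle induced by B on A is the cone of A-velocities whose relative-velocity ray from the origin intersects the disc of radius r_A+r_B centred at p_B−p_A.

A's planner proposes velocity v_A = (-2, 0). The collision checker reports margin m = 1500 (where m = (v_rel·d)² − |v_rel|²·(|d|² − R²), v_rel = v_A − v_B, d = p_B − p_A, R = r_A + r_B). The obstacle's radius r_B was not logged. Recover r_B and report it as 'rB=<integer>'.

m = 1500
d = (-8, 14);  v_rel = (-3, 4),  |v_rel|² = 25
v_rel×d = (-3)·(14) − (4)·(-8) = -10
since m = R²·25 − (-10)²:  R² = (100 + 1500) / 25 = 64
R = √64 = 8  ⇒  r_B = 8 − 5 = 3

rB=3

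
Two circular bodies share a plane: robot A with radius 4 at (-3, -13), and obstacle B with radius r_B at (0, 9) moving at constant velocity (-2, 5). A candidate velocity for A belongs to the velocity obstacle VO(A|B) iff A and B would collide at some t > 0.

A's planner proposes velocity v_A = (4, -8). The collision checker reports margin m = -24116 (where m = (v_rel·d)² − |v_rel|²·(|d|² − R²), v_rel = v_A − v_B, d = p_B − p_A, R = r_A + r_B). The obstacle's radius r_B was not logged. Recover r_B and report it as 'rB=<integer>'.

m = -24116
d = (3, 22);  v_rel = (6, -13),  |v_rel|² = 205
v_rel×d = (6)·(22) − (-13)·(3) = 171
since m = R²·205 − 171²:  R² = (29241 + -24116) / 205 = 25
R = √25 = 5  ⇒  r_B = 5 − 4 = 1

rB=1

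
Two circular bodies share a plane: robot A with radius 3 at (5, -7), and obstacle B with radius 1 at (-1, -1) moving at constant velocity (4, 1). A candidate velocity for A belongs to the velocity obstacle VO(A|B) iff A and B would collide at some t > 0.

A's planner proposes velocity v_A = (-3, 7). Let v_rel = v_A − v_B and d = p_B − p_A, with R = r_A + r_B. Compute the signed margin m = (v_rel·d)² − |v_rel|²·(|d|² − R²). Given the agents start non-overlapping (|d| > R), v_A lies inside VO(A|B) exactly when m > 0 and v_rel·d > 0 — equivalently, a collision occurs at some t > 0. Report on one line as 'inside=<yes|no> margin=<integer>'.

d = (-6, 6),  |d|² = 72;  R = 3+1 = 4,  c = 72−4² = 56
v_rel = (-7, 6),  |v_rel|² = 85;  v_rel·d = (-7)·(-6) + (6)·(6) = 78
85·t² − 156·t + 56 = 0  ⇒  m = 78² − 85·56 = 1324
m = 1324 > 0,  v_rel·d = 78 > 0  ⇒  inside

inside=yes margin=1324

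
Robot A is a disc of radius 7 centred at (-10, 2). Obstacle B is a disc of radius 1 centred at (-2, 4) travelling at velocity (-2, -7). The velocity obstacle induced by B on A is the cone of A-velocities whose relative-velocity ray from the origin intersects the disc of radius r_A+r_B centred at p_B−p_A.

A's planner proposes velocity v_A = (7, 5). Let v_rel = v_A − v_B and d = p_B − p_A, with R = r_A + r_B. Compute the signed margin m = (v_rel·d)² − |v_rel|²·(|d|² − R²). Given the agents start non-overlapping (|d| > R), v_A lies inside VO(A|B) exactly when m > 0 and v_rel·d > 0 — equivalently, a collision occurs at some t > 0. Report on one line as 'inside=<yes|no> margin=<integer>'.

d = (8, 2),  |d|² = 68;  R = 7+1 = 8,  c = 68−8² = 4
v_rel = (9, 12),  |v_rel|² = 225;  v_rel·d = (9)·(8) + (12)·(2) = 96
225·t² − 192·t + 4 = 0  ⇒  m = 96² − 225·4 = 8316
m = 8316 > 0,  v_rel·d = 96 > 0  ⇒  inside

inside=yes margin=8316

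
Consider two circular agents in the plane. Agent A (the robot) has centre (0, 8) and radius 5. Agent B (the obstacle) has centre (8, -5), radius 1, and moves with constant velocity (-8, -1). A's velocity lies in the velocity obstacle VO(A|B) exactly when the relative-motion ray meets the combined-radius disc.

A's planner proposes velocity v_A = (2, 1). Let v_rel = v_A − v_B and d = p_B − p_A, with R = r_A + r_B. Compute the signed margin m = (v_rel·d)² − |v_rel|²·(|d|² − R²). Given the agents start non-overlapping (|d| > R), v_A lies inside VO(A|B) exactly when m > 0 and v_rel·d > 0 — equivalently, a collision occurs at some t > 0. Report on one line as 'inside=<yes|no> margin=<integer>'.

d = (8, -13),  |d|² = 233;  R = 5+1 = 6,  c = 233−6² = 197
v_rel = (10, 2),  |v_rel|² = 104;  v_rel·d = (10)·(8) + (2)·(-13) = 54
104·t² − 108·t + 197 = 0  ⇒  m = 54² − 104·197 = -17572
m = -17572 < 0,  v_rel·d = 54 > 0  ⇒  outside

inside=no margin=-17572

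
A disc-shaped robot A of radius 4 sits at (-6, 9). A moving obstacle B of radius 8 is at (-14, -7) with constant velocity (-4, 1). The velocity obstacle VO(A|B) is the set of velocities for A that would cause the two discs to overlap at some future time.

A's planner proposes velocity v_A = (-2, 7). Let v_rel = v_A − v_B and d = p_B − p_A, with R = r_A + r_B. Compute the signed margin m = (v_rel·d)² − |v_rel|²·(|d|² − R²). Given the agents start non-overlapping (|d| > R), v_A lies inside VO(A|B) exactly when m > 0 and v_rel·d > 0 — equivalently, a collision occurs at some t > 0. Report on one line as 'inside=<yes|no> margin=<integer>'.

d = (-8, -16),  |d|² = 320;  R = 4+8 = 12,  c = 320−12² = 176
v_rel = (2, 6),  |v_rel|² = 40;  v_rel·d = (2)·(-8) + (6)·(-16) = -112
40·t² + 224·t + 176 = 0  ⇒  m = (-112)² − 40·176 = 5504
m = 5504 > 0,  v_rel·d = -112 < 0  ⇒  outside

inside=no margin=5504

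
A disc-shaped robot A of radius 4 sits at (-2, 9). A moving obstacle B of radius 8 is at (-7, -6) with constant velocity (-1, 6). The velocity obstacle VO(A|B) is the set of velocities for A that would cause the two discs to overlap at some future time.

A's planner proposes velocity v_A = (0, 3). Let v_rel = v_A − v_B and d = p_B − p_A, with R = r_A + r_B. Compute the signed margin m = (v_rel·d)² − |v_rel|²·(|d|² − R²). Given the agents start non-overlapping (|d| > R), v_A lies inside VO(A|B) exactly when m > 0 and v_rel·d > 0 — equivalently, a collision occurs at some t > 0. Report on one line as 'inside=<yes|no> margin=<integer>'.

d = (-5, -15),  |d|² = 250;  R = 4+8 = 12,  c = 250−12² = 106
v_rel = (1, -3),  |v_rel|² = 10;  v_rel·d = (1)·(-5) + (-3)·(-15) = 40
10·t² − 80·t + 106 = 0  ⇒  m = 40² − 10·106 = 540
m = 540 > 0,  v_rel·d = 40 > 0  ⇒  inside

inside=yes margin=540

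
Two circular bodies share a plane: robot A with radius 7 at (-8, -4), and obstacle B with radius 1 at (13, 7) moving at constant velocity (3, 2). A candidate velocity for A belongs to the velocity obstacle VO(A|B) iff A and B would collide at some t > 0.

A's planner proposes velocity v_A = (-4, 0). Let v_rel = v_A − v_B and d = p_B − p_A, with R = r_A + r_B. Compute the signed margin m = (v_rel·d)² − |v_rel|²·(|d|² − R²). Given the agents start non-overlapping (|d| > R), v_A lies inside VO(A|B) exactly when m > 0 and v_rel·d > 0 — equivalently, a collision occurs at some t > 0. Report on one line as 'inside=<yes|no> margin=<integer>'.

d = (21, 11),  |d|² = 562;  R = 7+1 = 8,  c = 562−8² = 498
v_rel = (-7, -2),  |v_rel|² = 53;  v_rel·d = (-7)·(21) + (-2)·(11) = -169
53·t² + 338·t + 498 = 0  ⇒  m = (-169)² − 53·498 = 2167
m = 2167 > 0,  v_rel·d = -169 < 0  ⇒  outside

inside=no margin=2167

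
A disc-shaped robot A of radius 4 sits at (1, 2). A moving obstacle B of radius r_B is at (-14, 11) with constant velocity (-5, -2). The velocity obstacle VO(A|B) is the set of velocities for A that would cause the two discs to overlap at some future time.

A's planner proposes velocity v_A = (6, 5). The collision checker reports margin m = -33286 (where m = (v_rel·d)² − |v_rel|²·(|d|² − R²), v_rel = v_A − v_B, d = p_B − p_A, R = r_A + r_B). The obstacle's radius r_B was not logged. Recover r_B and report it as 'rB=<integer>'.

m = -33286
d = (-15, 9);  v_rel = (11, 7),  |v_rel|² = 170
v_rel×d = (11)·(9) − (7)·(-15) = 204
since m = R²·170 − 204²:  R² = (41616 + -33286) / 170 = 49
R = √49 = 7  ⇒  r_B = 7 − 4 = 3

rB=3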